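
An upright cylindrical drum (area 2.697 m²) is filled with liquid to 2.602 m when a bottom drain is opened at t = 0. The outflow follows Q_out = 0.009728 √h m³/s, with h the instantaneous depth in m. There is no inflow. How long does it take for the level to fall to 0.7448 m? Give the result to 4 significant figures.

Volume balance on the tank: A dh/dt = −0.009728 √h.
This is separable: 2 d(√h)/dt = −0.009728/A, so √h = √h₀ − (0.009728/(2A)) t.
t = 2A(√h₀ − √h)/0.009728 = 2·2.697·(√2.602 − √0.7448)/0.009728
  = 5.39400 × (1.61307 − 0.863018) / 0.009728 = 415.891 s.

415.9 s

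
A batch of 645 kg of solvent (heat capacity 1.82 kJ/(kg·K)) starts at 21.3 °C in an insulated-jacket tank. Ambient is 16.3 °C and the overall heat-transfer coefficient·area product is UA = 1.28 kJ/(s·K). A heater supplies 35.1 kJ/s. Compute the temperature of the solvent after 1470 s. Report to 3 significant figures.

Lumped-capacitance energy balance: M c_p dT/dt = UA(T_amb − T) + Q̇.
dT/dt = (T_ss − T)/τ with T_ss = T_amb + Q̇/UA = 16.3 + 35.1/1.28 = 43.722 °C, τ = M c_p/UA = 645·1.82/1.28 = 917.11 s.
T approaches T_ss exponentially: T(t) = T_ss + (T₀ − T_ss) e^(−t/τ).
T(1470) = 43.722 + (-22.422)·0.20132 = 39.208 °C.

39.2 °C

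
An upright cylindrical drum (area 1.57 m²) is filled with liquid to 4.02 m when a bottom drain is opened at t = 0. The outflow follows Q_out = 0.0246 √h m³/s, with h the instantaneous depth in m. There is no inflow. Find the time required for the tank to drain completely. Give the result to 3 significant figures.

A dh/dt = −Q_out = −0.0246 √h.
This is separable: 2 d(√h)/dt = −0.0246/A, so √h = √h₀ − (0.0246/(2A)) t.
Set h = 0: 2√h₀ = (0.0246/A) t_empty ⇒ t_empty = 2A√h₀/0.0246.
t_empty = 2·1.57·√4.02/0.0246 = 3.1400·2.0050/0.0246 = 255.92 s.

256 s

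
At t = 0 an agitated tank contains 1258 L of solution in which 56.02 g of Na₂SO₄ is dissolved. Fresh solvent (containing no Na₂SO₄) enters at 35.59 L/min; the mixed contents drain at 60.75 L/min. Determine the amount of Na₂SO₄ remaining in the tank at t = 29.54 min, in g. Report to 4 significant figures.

6.477 g

Let m(t) be the amount of Na₂SO₄. Volume: V(t) = V₀ + (Q_in − Q_out) t = 1258 − 25.1600 t; V(29.54) = 514.774 L.
Species balance (pure solvent in): dm/dt = −Q_out · m/V(t).
Separate: dm/m = −Q_out dt/V(t) ⇒ ln(m/m₀) = −(Q_out/(Q_in−Q_out)) ln(V/V₀).
m = m₀ (V₀/V)^(Q_out/(Q_in−Q_out)) = 56.02 × (1258/514.774)^(-2.41455) = 6.47655 g.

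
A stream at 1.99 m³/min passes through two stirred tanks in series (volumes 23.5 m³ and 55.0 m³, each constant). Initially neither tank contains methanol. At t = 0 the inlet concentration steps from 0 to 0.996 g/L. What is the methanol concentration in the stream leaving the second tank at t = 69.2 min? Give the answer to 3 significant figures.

Each tank obeys Vᵢ dCᵢ/dt = Q(Cᵢ₋₁ − Cᵢ), so τᵢ = Vᵢ/Q.
τ₁ = 23.5/1.99 = 11.809 min; τ₂ = 55.0/1.99 = 27.638 min.
Solving the cascade with C₁(0)=C₂(0)=0 gives C₂(t) = C_in[1 − (τ₁ e^(−t/τ₁) − τ₂ e^(−t/τ₂))/(τ₁ − τ₂)].
At t = 69.2: e^(−t/τ₁) = 0.0028515, e^(−t/τ₂) = 0.081775.
C₂ = 0.996·[1 − (11.809·0.0028515 − 27.638·0.081775)/(-15.829)] = 0.996·0.85935 = 0.85591 g/L.

0.856 g/L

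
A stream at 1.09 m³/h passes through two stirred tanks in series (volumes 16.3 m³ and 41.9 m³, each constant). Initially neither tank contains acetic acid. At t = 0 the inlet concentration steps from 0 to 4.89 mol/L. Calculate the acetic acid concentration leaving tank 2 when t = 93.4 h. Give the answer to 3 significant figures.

Each tank obeys Vᵢ dCᵢ/dt = Q(Cᵢ₋₁ − Cᵢ), so τᵢ = Vᵢ/Q.
τ₁ = 16.3/1.09 = 14.954 h; τ₂ = 41.9/1.09 = 38.440 h.
Tank 1: C₁ = C_in(1 − e^(−t/τ₁)). Tank 2 (τ₁ ≠ τ₂): C₂ = C_in[1 − (τ₁ e^(−t/τ₁) − τ₂ e^(−t/τ₂))/(τ₁ − τ₂)].
At t = 93.4: e^(−t/τ₁) = 0.0019386, e^(−t/τ₂) = 0.088060.
C₂ = 4.89·[1 − (14.954·0.0019386 − 38.440·0.088060)/(-23.486)] = 4.89·0.85711 = 4.1912 mol/L.

4.19 mol/L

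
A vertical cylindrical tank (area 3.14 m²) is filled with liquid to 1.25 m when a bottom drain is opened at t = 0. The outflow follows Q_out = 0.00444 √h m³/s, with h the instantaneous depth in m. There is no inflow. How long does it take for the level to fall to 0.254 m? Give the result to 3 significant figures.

Accumulation of liquid (constant cross-section A): A dh/dt = −0.00444 √h.
∫ h^(−1/2) dh = −(0.00444/A) ∫ dt, giving 2√h = 2√h₀ − (0.00444/A) t.
t = 2A(√h₀ − √h)/0.00444 = 2·3.14·(√1.25 − √0.254)/0.00444
  = 6.2800 × (1.1180 − 0.50398) / 0.00444 = 868.52 s.

869 s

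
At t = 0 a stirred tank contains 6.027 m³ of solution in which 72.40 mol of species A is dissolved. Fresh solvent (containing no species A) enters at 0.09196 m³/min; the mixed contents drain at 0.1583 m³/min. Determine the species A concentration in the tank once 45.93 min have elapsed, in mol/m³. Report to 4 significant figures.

Total volume: dV/dt = Q_in − Q_out = -0.0663400 m³/min, so V(t) = 6.027 − 0.0663400 t and V(45.93) = 2.98000 m³.
Solute balance: dm/dt = 0 − Q_out C = −Q_out m/V(t).
dm/m = −Q_out dt/(V₀ − 0.0663400 t); integrating gives ln(m/m₀) = −(Q_out/(Q_in−Q_out)) ln(V/V₀).
m = m₀ (V₀/V)^(Q_out/(Q_in−Q_out)) = 72.40 × (6.027/2.98000)^(-2.38619) = 13.4846 mol.
C = m/V = 13.4846/2.98000 = 4.52504 mol/m³.

4.525 mol/m³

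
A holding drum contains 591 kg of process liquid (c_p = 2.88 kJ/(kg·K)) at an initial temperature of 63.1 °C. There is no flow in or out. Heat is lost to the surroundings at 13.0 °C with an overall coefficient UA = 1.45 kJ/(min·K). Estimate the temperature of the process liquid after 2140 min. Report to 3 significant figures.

21.1 °C

Unsteady energy balance on the tank contents: M c_p dT/dt = −UA(T − T_amb).
dT/dt = (T_ss − T)/τ with T_ss = T_amb = 13.000 °C, τ = M c_p/UA = 591·2.88/1.45 = 1173.8 min.
Integrating: T(t) = T_ss + (T₀ − T_ss) e^(−t/τ).
T(2140) = 13.000 + (50.100)·0.16153 = 21.093 °C.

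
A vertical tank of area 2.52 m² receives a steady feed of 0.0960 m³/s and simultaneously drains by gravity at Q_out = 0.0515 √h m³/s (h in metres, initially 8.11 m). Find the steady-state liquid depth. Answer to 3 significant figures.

Level balance: A dh/dt = 0.0960 − 0.0515 √h. Setting dh/dt = 0:
Q_in = 0.0515 √h_ss ⇒ √h_ss = 0.0960/0.0515 = 1.8641.
h_ss = 1.8641² = 3.4748 m. (Since h₀ = 8.11 m > h_ss, the level will fall toward this value.)

3.47 m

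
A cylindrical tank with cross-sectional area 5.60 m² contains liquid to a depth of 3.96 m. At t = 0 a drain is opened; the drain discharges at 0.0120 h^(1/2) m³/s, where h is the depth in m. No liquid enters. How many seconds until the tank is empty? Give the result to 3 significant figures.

1860 s

Unsteady balance on liquid volume: A dh/dt = −0.0120 √h.
Separate and integrate: 2(√h − √h₀) = −(0.0120/A) t.
Tank is empty when √h = 0: t_empty = 2A√h₀/0.0120.
t_empty = 2·5.60·√3.96/0.0120 = 11.200·1.9900/0.0120 = 1857.3 s.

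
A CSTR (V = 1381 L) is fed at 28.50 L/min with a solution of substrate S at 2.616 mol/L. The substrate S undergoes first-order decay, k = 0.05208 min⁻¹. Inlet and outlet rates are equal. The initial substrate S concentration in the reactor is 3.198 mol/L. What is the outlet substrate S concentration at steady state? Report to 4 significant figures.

0.7424 mol/L

V dC/dt = Q(C_in − C) − k V C.
Steady state (dC/dt = 0): C_ss = Q C_in/(Q + kV) = C_in/(1 + kV/Q).
C_ss = 28.50·2.616/(28.50 + 0.05208·1381) = 74.5560/100.422 = 0.742423 mol/L.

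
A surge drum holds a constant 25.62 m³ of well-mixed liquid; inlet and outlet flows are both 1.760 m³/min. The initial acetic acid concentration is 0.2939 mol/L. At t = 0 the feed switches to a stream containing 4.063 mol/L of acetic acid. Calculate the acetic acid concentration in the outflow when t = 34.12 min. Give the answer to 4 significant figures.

Accumulation = in − out for the solute gives V dC/dt = Q(C_in − C).
Rewrite as dC/dt + C/τ = C_in/τ, τ = V/Q = 14.5568 min.
C approaches C_in exponentially: C(t) = C_in + (C₀ − C_in) e^(−t/τ).
C(34.12) = 4.063 + (0.2939 − 4.063)·e^(−34.12/14.5568) = 4.063 + (-3.76910)·0.0959509 = 3.70135 mol/L.

3.701 mol/L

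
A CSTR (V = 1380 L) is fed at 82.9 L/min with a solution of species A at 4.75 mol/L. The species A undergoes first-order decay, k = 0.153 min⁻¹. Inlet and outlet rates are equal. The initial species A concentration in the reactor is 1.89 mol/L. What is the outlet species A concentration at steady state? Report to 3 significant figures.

V dC/dt = Q(C_in − C) − k V C.
At steady state: 0 = Q C_in − (Q + kV) C_ss, so C_ss = Q C_in/(Q + kV).
C_ss = 82.9·4.75/(82.9 + 0.153·1380) = 393.78/294.04 = 1.3392 mol/L.

1.34 mol/L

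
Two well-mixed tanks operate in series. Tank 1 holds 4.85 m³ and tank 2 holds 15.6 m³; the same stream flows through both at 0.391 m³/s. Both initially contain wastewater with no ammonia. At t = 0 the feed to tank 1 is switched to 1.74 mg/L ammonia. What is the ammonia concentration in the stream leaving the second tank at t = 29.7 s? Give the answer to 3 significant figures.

Each tank obeys Vᵢ dCᵢ/dt = Q(Cᵢ₋₁ − Cᵢ), so τᵢ = Vᵢ/Q.
τ₁ = 4.85/0.391 = 12.404 s; τ₂ = 15.6/0.391 = 39.898 s.
Solving the cascade with C₁(0)=C₂(0)=0 gives C₂(t) = C_in[1 − (τ₁ e^(−t/τ₁) − τ₂ e^(−t/τ₂))/(τ₁ − τ₂)].
At t = 29.7: e^(−t/τ₁) = 0.091230, e^(−t/τ₂) = 0.47502.
C₂ = 1.74·[1 − (12.404·0.091230 − 39.898·0.47502)/(-27.494)] = 1.74·0.35183 = 0.61219 mg/L.

0.612 mg/L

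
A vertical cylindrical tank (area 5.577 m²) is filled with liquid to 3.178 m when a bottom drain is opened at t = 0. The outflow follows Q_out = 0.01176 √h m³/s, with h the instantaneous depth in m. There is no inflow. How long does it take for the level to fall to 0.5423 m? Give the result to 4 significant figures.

With no inflow, A dh/dt = −0.01176 √h.
∫ h^(−1/2) dh = −(0.01176/A) ∫ dt, giving 2√h = 2√h₀ − (0.01176/A) t.
t = 2A(√h₀ − √h)/0.01176 = 2·5.577·(√3.178 − √0.5423)/0.01176
  = 11.1540 × (1.78269 − 0.736410) / 0.01176 = 992.369 s.

992.4 s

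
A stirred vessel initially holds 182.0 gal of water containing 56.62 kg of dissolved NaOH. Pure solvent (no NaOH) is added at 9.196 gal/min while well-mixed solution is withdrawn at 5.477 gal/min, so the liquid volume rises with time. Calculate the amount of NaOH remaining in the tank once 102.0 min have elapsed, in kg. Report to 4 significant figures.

Let m(t) be the amount of NaOH. Volume: V(t) = V₀ + (Q_in − Q_out) t = 182.0 + 3.71900 t; V(102.0) = 561.338 gal.
Species balance (pure solvent in): dm/dt = −Q_out · m/V(t).
Separate: dm/m = −Q_out dt/V(t) ⇒ ln(m/m₀) = −(Q_out/(Q_in−Q_out)) ln(V/V₀).
m = m₀ (V₀/V)^(Q_out/(Q_in−Q_out)) = 56.62 × (182.0/561.338)^(1.47271) = 10.7793 kg.

10.78 kg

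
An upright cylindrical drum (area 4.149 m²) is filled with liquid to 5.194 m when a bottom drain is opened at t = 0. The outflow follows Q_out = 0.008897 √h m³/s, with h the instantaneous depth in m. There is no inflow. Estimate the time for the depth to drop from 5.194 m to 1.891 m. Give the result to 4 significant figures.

843.0 s

With no inflow, A dh/dt = −0.008897 √h.
∫ h^(−1/2) dh = −(0.008897/A) ∫ dt, giving 2√h = 2√h₀ − (0.008897/A) t.
t = 2A(√h₀ − √h)/0.008897 = 2·4.149·(√5.194 − √1.891)/0.008897
  = 8.29800 × (2.27903 − 1.37514) / 0.008897 = 843.043 s.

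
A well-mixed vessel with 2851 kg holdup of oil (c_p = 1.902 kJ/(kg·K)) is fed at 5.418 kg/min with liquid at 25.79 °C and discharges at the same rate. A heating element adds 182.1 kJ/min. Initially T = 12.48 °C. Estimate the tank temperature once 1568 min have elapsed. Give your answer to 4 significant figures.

M c_p dT/dt = ṁ c_p (T_in − T) + Q̇.
τ = M/ṁ = 526.209 min; T_ss = T_in + Q̇/(ṁ c_p) = 25.79 + 182.1/(5.418·1.902) = 43.4610 °C.
T approaches T_ss exponentially: T(t) = T_ss + (T₀ − T_ss) e^(−t/τ).
T(1568) = 43.4610 + (-30.9810)·e^(−1568/526.209) = 43.4610 + (-30.9810)·0.0508027 = 41.8871 °C.

41.89 °C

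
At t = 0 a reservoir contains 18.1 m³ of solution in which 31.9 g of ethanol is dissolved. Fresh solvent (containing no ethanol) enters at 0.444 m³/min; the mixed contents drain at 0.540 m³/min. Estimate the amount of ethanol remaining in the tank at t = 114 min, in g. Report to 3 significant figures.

0.173 g

Let m(t) be the amount of ethanol. Volume: V(t) = V₀ + (Q_in − Q_out) t = 18.1 − 0.096000 t; V(114) = 7.1560 m³.
Solute balance: dm/dt = 0 − Q_out C = −Q_out m/V(t).
Separate: dm/m = −Q_out dt/V(t) ⇒ ln(m/m₀) = −(Q_out/(Q_in−Q_out)) ln(V/V₀).
m = m₀ (V₀/V)^(Q_out/(Q_in−Q_out)) = 31.9 × (18.1/7.1560)^(-5.6250) = 0.17253 g.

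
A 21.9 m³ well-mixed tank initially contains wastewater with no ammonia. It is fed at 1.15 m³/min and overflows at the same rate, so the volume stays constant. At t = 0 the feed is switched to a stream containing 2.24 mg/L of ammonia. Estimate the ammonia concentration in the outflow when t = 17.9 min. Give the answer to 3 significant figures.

1.36 mg/L

Accumulation = in − out for the solute gives V dC/dt = Q(C_in − C).
Time constant τ = V/Q = 21.9/1.15 = 19.043 min.
Integrating: C(t) = C_in + (C₀ − C_in) e^(−t/τ).
C(17.9) = 2.24 + (0 − 2.24)·e^(−17.9/19.043) = 2.24 + (-2.2400)·0.39065 = 1.3650 mg/L.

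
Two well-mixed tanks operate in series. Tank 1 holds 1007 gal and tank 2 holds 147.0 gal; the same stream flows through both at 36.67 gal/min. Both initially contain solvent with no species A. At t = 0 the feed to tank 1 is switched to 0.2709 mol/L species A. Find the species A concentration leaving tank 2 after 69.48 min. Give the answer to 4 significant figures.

Time constants: τᵢ = Vᵢ/Q for each well-mixed tank.
τ₁ = 1007/36.67 = 27.4611 min; τ₂ = 147.0/36.67 = 4.00873 min.
Solving the cascade with C₁(0)=C₂(0)=0 gives C₂(t) = C_in[1 − (τ₁ e^(−t/τ₁) − τ₂ e^(−t/τ₂))/(τ₁ − τ₂)].
At t = 69.48: e^(−t/τ₁) = 0.0796494, e^(−t/τ₂) = 2.96980e-08.
C₂ = 0.2709·[1 − (27.4611·0.0796494 − 4.00873·2.96980e-08)/(23.4524)] = 0.2709·0.906736 = 0.245635 mol/L.

0.2456 mol/L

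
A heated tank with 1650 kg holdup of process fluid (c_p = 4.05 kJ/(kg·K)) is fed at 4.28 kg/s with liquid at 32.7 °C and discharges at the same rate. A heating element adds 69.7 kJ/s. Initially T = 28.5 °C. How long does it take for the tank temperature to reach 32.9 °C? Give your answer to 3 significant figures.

Heat balance on the well-mixed liquid: M c_p dT/dt = ṁ c_p (T_in − T) + 69.7.
τ = M/ṁ = 385.51 s; T_ss = T_in + Q̇/(ṁ c_p) = 36.721 °C.
T(t) = T_ss + (T₀ − T_ss) e^(−t/τ). Set T = 32.9:
e^(−t/τ) = (32.9 − 36.721)/(28.5 − 36.721) = 0.46479
t = −385.51 · ln(0.46479) = 295.37 s.

295 s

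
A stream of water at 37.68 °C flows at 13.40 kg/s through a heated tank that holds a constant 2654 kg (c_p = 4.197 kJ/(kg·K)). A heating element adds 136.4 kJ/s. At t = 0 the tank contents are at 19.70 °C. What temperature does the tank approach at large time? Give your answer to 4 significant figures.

Heat balance on the well-mixed liquid: M c_p dT/dt = ṁ c_p (T_in − T) + 136.4.
At steady state dT/dt = 0 ⇒ T_ss = T_in + Q̇/(ṁ c_p) = 37.68 + 136.4/(13.40·4.197) = 40.1053 °C.

40.11 °C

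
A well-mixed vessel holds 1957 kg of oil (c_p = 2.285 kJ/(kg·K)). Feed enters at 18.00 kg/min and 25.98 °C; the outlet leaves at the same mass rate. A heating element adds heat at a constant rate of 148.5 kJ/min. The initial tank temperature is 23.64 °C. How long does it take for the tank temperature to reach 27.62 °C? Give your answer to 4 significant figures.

Heat balance on the well-mixed liquid: M c_p dT/dt = ṁ c_p (T_in − T) + 148.5.
τ = M/ṁ = 108.722 min; T_ss = T_in + Q̇/(ṁ c_p) = 29.5905 °C.
T(t) = T_ss + (T₀ − T_ss) e^(−t/τ). Set T = 27.62:
e^(−t/τ) = (27.62 − 29.5905)/(23.64 − 29.5905) = 0.331149
t = −108.722 · ln(0.331149) = 120.158 min.

120.2 min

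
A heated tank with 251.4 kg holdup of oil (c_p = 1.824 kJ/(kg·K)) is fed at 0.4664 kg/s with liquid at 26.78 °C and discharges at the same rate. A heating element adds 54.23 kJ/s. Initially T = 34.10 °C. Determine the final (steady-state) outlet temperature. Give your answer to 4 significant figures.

90.53 °C

M c_p dT/dt = ṁ c_p (T_in − T) + Q̇.
At steady state dT/dt = 0 ⇒ T_ss = T_in + Q̇/(ṁ c_p) = 26.78 + 54.23/(0.4664·1.824) = 90.5265 °C.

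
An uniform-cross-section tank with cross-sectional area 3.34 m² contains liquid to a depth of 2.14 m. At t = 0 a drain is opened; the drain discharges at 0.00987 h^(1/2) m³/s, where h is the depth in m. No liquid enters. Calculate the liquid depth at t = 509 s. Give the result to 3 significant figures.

Unsteady balance on liquid volume: A dh/dt = −0.00987 √h.
This is separable: 2 d(√h)/dt = −0.00987/A, so √h = √h₀ − (0.00987/(2A)) t.
√h = √2.14 − 0.00987·509/(2·3.34) = 1.4629 − 0.75207 = 0.71080.
h = 0.71080² = 0.50524 m.

0.505 m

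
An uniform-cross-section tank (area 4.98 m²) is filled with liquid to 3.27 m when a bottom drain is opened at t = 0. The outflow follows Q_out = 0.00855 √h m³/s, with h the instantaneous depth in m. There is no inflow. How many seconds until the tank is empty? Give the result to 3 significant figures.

2110 s

Accumulation of liquid (constant cross-section A): A dh/dt = −0.00855 √h.
Separate and integrate: 2(√h − √h₀) = −(0.00855/A) t.
Tank is empty when √h = 0: t_empty = 2A√h₀/0.00855.
t_empty = 2·4.98·√3.27/0.00855 = 9.9600·1.8083/0.00855 = 2106.5 s.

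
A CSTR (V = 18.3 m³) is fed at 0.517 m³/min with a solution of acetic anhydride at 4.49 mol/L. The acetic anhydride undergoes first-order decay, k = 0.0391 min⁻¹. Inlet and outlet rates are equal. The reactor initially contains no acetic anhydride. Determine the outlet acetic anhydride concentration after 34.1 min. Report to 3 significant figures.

1.69 mol/L

Accumulation = in − out − consumed: V dC/dt = Q C_in − Q C − k V C.
dC/dt = (Q/V) C_in − (Q/V + k) C; effective rate a = Q/V + k = 0.028251 + 0.0391 = 0.067351 min⁻¹.
C_ss = Q C_in/(Q + kV) = 1.8834 mol/L; C(t) = C_ss + (C₀ − C_ss) e^(−a t).
C(34.1) = 1.8834 + (-1.8834)·e^(−0.067351·34.1) = 1.8834 + (-1.8834)·0.10059 = 1.6939 mol/L.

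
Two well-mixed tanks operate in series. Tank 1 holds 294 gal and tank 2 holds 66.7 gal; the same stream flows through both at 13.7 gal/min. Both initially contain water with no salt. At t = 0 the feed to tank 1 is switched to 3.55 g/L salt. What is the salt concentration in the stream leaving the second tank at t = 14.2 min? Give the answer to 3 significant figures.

Time constants: τᵢ = Vᵢ/Q for each well-mixed tank.
τ₁ = 294/13.7 = 21.460 min; τ₂ = 66.7/13.7 = 4.8686 min.
Tank 1: C₁ = C_in(1 − e^(−t/τ₁)). Tank 2 (τ₁ ≠ τ₂): C₂ = C_in[1 − (τ₁ e^(−t/τ₁) − τ₂ e^(−t/τ₂))/(τ₁ − τ₂)].
At t = 14.2: e^(−t/τ₁) = 0.51597, e^(−t/τ₂) = 0.054115.
C₂ = 3.55·[1 − (21.460·0.51597 − 4.8686·0.054115)/(16.591)] = 3.55·0.34850 = 1.2372 g/L.

1.24 g/L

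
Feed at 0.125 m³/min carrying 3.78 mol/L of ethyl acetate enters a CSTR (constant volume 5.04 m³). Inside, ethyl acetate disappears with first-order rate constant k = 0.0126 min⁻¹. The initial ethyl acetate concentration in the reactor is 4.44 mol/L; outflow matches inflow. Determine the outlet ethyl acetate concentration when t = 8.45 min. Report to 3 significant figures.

Accumulation = in − out − consumed: V dC/dt = Q C_in − Q C − k V C.
This is linear with rate a = Q/V + k = 0.037402 min⁻¹.
C_ss = Q C_in/(Q + kV) = 2.5066 mol/L; C(t) = C_ss + (C₀ − C_ss) e^(−a t).
C(8.45) = 2.5066 + (1.9334)·e^(−0.037402·8.45) = 2.5066 + (1.9334)·0.72903 = 3.9161 mol/L.

3.92 mol/L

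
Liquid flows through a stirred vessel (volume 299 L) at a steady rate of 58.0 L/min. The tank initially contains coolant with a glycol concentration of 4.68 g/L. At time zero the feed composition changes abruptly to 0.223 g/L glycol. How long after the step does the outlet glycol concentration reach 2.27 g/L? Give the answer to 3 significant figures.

4.01 min

Accumulation = in − out for the solute gives V dC/dt = Q(C_in − C), so τ = V/Q = 5.1552 min.
C(t) = C_in + (C₀ − C_in) e^(−t/τ). Set C = 2.27 and solve for t:
e^(−t/τ) = (C − C_in)/(C₀ − C_in) = (2.27 − 0.223)/(4.68 − 0.223) = 0.45928
t = −τ ln(…) = 5.1552 × 0.77810 = 4.0112 min.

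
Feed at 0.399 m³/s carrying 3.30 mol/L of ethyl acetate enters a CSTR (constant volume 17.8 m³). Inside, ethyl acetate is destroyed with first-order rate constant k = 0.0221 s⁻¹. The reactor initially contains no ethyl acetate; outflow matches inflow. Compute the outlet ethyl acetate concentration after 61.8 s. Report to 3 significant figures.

1.56 mol/L

Species balance: V dC/dt = Q C_in − Q C − k V C.
dC/dt = (Q/V) C_in − (Q/V + k) C; effective rate a = Q/V + k = 0.022416 + 0.0221 = 0.044516 s⁻¹.
C_ss = Q C_in/(Q + kV) = 1.6617 mol/L; C(t) = C_ss + (C₀ − C_ss) e^(−a t).
C(61.8) = 1.6617 + (-1.6617)·e^(−0.044516·61.8) = 1.6617 + (-1.6617)·0.063859 = 1.5556 mol/L.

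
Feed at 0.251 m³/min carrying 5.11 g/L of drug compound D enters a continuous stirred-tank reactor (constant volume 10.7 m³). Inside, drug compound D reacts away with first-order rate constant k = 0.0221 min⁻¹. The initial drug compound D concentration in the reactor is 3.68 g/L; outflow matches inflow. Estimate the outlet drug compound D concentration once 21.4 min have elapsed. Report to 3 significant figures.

Species balance: V dC/dt = Q C_in − Q C − k V C.
This is linear with rate a = Q/V + k = 0.045558 min⁻¹.
C_ss = Q C_in/(Q + kV) = 2.6312 g/L; C(t) = C_ss + (C₀ − C_ss) e^(−a t).
C(21.4) = 2.6312 + (1.0488)·e^(−0.045558·21.4) = 2.6312 + (1.0488)·0.37721 = 3.0268 g/L.

3.03 g/L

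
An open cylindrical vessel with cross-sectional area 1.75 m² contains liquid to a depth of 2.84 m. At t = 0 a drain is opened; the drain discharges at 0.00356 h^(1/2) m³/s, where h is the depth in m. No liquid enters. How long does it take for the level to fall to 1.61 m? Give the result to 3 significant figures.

With no inflow, A dh/dt = −0.00356 √h.
∫ h^(−1/2) dh = −(0.00356/A) ∫ dt, giving 2√h = 2√h₀ − (0.00356/A) t.
t = 2A(√h₀ − √h)/0.00356 = 2·1.75·(√2.84 − √1.61)/0.00356
  = 3.5000 × (1.6852 − 1.2689) / 0.00356 = 409.35 s.

409 s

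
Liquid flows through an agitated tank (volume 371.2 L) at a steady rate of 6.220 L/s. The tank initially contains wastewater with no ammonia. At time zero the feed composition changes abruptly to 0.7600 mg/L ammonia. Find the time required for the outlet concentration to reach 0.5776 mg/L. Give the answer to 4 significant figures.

Species balance on the tank: V dC/dt = Q(C_in − C), so τ = V/Q = 59.6785 s.
C(t) = C_in + (C₀ − C_in) e^(−t/τ). Set C = 0.5776 and solve for t:
e^(−t/τ) = (C − C_in)/(C₀ − C_in) = (0.5776 − 0.7600)/(0 − 0.7600) = 0.240000
t = −τ ln(…) = 59.6785 × 1.42712 = 85.1681 s.

85.17 s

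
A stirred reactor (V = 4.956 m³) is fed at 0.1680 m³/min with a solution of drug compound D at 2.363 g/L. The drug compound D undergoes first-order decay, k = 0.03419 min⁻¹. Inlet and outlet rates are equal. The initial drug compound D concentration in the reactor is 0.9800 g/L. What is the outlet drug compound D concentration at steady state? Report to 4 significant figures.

V dC/dt = Q(C_in − C) − k V C.
Steady state (dC/dt = 0): C_ss = Q C_in/(Q + kV) = C_in/(1 + kV/Q).
C_ss = 0.1680·2.363/(0.1680 + 0.03419·4.956) = 0.396984/0.337446 = 1.17644 g/L.

1.176 g/L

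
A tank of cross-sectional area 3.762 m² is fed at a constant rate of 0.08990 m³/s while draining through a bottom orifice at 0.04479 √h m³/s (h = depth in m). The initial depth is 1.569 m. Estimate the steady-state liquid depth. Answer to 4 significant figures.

4.029 m

Mass balance (ρ constant): A dh/dt = Q_in − 0.04479 √h. At steady state dh/dt = 0:
Q_in = 0.04479 √h_ss ⇒ √h_ss = 0.08990/0.04479 = 2.00714.
h_ss = 2.00714² = 4.02863 m. (Since h₀ = 1.569 m < h_ss, the level will rise toward this value.)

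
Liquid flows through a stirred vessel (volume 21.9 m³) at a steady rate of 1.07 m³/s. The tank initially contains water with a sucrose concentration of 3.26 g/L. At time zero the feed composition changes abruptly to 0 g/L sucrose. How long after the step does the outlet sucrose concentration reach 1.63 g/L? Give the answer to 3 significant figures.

Unsteady species balance (constant V, well mixed): V dC/dt = Q(C_in − C), so τ = V/Q = 20.467 s.
C(t) = C_in + (C₀ − C_in) e^(−t/τ). Set C = 1.63 and solve for t:
e^(−t/τ) = (C − C_in)/(C₀ − C_in) = (1.63 − 0)/(3.26 − 0) = 0.50000
t = −τ ln(…) = 20.467 × 0.69315 = 14.187 s.

14.2 s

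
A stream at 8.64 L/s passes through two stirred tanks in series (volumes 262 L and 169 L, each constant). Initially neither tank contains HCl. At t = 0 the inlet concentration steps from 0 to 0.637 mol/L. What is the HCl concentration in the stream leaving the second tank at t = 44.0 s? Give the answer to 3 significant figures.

Each tank obeys Vᵢ dCᵢ/dt = Q(Cᵢ₋₁ − Cᵢ), so τᵢ = Vᵢ/Q.
τ₁ = 262/8.64 = 30.324 s; τ₂ = 169/8.64 = 19.560 s.
Tank 1: C₁ = C_in(1 − e^(−t/τ₁)). Tank 2 (τ₁ ≠ τ₂): C₂ = C_in[1 − (τ₁ e^(−t/τ₁) − τ₂ e^(−t/τ₂))/(τ₁ − τ₂)].
At t = 44.0: e^(−t/τ₁) = 0.23434, e^(−t/τ₂) = 0.10546.
C₂ = 0.637·[1 − (30.324·0.23434 − 19.560·0.10546)/(10.764)] = 0.637·0.53146 = 0.33854 mol/L.

0.339 mol/L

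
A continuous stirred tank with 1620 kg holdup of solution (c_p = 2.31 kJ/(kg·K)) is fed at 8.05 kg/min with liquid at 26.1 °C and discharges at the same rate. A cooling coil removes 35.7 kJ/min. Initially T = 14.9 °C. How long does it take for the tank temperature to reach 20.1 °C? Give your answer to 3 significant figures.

165 min

M c_p dT/dt = ṁ c_p (T_in − T) − Q̇.
τ = M/ṁ = 201.24 min; T_ss = T_in − Q̇/(ṁ c_p) = 24.180 °C.
T(t) = T_ss + (T₀ − T_ss) e^(−t/τ). Set T = 20.1:
e^(−t/τ) = (20.1 − 24.180)/(14.9 − 24.180) = 0.43967
t = −201.24 · ln(0.43967) = 165.37 min.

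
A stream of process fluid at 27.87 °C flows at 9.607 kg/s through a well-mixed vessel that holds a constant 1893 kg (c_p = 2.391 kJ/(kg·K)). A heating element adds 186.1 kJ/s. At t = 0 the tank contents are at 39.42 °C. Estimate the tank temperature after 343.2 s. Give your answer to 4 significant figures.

M c_p dT/dt = ṁ c_p (T_in − T) + Q̇.
Rearrange: dT/dt = (T_ss − T)/τ with τ = M/ṁ = 197.044 s and T_ss = T_in + Q̇/(ṁ c_p) = 35.9718 °C.
T approaches T_ss exponentially: T(t) = T_ss + (T₀ − T_ss) e^(−t/τ).
T(343.2) = 35.9718 + (3.44825)·e^(−343.2/197.044) = 35.9718 + (3.44825)·0.175214 = 36.5759 °C.

36.58 °C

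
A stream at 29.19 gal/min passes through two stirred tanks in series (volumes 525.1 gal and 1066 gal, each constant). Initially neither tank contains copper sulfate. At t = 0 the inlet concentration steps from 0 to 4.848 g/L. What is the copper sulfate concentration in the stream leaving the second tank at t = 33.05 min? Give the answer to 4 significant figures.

1.732 g/L

Time constants: τᵢ = Vᵢ/Q for each well-mixed tank.
τ₁ = 525.1/29.19 = 17.9890 min; τ₂ = 1066/29.19 = 36.5194 min.
Tank 1: C₁ = C_in(1 − e^(−t/τ₁)). Tank 2 (τ₁ ≠ τ₂): C₂ = C_in[1 − (τ₁ e^(−t/τ₁) − τ₂ e^(−t/τ₂))/(τ₁ − τ₂)].
At t = 33.05: e^(−t/τ₁) = 0.159258, e^(−t/τ₂) = 0.404542.
C₂ = 4.848·[1 − (17.9890·0.159258 − 36.5194·0.404542)/(-18.5303)] = 4.848·0.357339 = 1.73238 g/L.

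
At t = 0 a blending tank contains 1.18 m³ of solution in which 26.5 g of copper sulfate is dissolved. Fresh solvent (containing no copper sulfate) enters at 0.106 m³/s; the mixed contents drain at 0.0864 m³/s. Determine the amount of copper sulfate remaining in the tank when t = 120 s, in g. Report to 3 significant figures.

0.211 g

Let m(t) be the amount of copper sulfate. Volume: V(t) = V₀ + (Q_in − Q_out) t = 1.18 + 0.019600 t; V(120) = 3.5320 m³.
No copper sulfate enters, so dm/dt = −Q_out · (m/V).
Separate: dm/m = −Q_out dt/V(t) ⇒ ln(m/m₀) = −(Q_out/(Q_in−Q_out)) ln(V/V₀).
m = m₀ (V₀/V)^(Q_out/(Q_in−Q_out)) = 26.5 × (1.18/3.5320)^(4.4082) = 0.21103 g.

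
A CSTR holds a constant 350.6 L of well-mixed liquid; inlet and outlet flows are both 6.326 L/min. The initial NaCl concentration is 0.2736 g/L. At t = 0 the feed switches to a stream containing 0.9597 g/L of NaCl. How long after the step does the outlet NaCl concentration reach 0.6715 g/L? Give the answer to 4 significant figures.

48.07 min

Unsteady species balance (constant V, well mixed): V dC/dt = Q(C_in − C), so τ = V/Q = 55.4221 min.
C(t) = C_in + (C₀ − C_in) e^(−t/τ). Set C = 0.6715 and solve for t:
e^(−t/τ) = (C − C_in)/(C₀ − C_in) = (0.6715 − 0.9597)/(0.2736 − 0.9597) = 0.420055
t = −τ ln(…) = 55.4221 × 0.867369 = 48.0714 min.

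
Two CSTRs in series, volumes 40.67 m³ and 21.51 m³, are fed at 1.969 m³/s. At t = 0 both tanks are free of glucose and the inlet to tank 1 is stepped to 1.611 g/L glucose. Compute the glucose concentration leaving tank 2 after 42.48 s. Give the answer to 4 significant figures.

Species balance on tank i: dCᵢ/dt = (Cᵢ₋₁ − Cᵢ)/τᵢ with τᵢ = Vᵢ/Q.
τ₁ = 40.67/1.969 = 20.6552 s; τ₂ = 21.51/1.969 = 10.9243 s.
Solving the cascade with C₁(0)=C₂(0)=0 gives C₂(t) = C_in[1 − (τ₁ e^(−t/τ₁) − τ₂ e^(−t/τ₂))/(τ₁ − τ₂)].
At t = 42.48: e^(−t/τ₁) = 0.127884, e^(−t/τ₂) = 0.0204746.
C₂ = 1.611·[1 − (20.6552·0.127884 − 10.9243·0.0204746)/(9.73083)] = 1.611·0.751532 = 1.21072 g/L.

1.211 g/L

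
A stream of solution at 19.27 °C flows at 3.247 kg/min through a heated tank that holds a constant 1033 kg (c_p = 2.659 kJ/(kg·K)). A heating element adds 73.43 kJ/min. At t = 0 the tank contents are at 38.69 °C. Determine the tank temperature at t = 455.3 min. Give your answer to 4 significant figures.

30.38 °C

M c_p dT/dt = ṁ c_p (T_in − T) + Q̇.
Rearrange: dT/dt = (T_ss − T)/τ with τ = M/ṁ = 318.140 min and T_ss = T_in + Q̇/(ṁ c_p) = 27.7750 °C.
Solution: T(t) = T_ss + (T₀ − T_ss) e^(−t/τ).
T(455.3) = 27.7750 + (10.9150)·e^(−455.3/318.140) = 27.7750 + (10.9150)·0.239038 = 30.3841 °C.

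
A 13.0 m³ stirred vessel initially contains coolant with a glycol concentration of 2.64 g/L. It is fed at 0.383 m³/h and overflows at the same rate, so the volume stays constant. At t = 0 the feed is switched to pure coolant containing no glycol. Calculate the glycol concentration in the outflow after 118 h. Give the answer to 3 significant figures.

0.0816 g/L

Transient balance on the dissolved component: V dC/dt = Q(C_in − C).
Rewrite as dC/dt + C/τ = C_in/τ, τ = V/Q = 33.943 h.
Integrating: C(t) = C_in + (C₀ − C_in) e^(−t/τ).
C(118) = 0 + (2.64 − 0)·e^(−118/33.943) = 0 + (2.6400)·0.030917 = 0.081620 g/L.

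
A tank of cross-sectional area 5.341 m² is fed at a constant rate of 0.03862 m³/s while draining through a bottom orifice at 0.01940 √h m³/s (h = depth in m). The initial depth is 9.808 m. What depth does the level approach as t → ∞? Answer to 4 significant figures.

3.963 m

Level balance: A dh/dt = 0.03862 − 0.01940 √h. Setting dh/dt = 0:
Q_in = 0.01940 √h_ss ⇒ √h_ss = 0.03862/0.01940 = 1.99072.
h_ss = 1.99072² = 3.96297 m. (Since h₀ = 9.808 m > h_ss, the level will fall toward this value.)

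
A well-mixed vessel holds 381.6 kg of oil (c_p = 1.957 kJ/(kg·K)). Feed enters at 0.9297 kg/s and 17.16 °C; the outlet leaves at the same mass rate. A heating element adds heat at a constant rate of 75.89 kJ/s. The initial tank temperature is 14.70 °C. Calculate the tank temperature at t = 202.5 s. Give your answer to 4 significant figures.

31.90 °C

M c_p dT/dt = ṁ c_p (T_in − T) + Q̇.
Rearrange: dT/dt = (T_ss − T)/τ with τ = M/ṁ = 410.455 s and T_ss = T_in + Q̇/(ṁ c_p) = 58.8710 °C.
Solution: T(t) = T_ss + (T₀ − T_ss) e^(−t/τ).
T(202.5) = 58.8710 + (-44.1710)·e^(−202.5/410.455) = 58.8710 + (-44.1710)·0.610575 = 31.9013 °C.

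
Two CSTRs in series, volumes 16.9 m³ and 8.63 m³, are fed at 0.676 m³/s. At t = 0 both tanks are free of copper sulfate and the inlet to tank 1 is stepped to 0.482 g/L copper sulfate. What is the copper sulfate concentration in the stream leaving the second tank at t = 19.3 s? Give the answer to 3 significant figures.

0.138 g/L

Time constants: τᵢ = Vᵢ/Q for each well-mixed tank.
τ₁ = 16.9/0.676 = 25.000 s; τ₂ = 8.63/0.676 = 12.766 s.
Tank 1: C₁ = C_in(1 − e^(−t/τ₁)). Tank 2 (τ₁ ≠ τ₂): C₂ = C_in[1 − (τ₁ e^(−t/τ₁) − τ₂ e^(−t/τ₂))/(τ₁ − τ₂)].
At t = 19.3: e^(−t/τ₁) = 0.46209, e^(−t/τ₂) = 0.22051.
C₂ = 0.482·[1 − (25.000·0.46209 − 12.766·0.22051)/(12.234)] = 0.482·0.28582 = 0.13777 g/L.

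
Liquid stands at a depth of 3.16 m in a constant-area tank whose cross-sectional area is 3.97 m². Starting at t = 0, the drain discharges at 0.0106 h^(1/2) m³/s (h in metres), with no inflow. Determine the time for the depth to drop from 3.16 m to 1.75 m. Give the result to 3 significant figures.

A dh/dt = −Q_out = −0.0106 √h.
∫ h^(−1/2) dh = −(0.0106/A) ∫ dt, giving 2√h = 2√h₀ − (0.0106/A) t.
t = 2A(√h₀ − √h)/0.0106 = 2·3.97·(√3.16 − √1.75)/0.0106
  = 7.9400 × (1.7776 − 1.3229) / 0.0106 = 340.64 s.

341 s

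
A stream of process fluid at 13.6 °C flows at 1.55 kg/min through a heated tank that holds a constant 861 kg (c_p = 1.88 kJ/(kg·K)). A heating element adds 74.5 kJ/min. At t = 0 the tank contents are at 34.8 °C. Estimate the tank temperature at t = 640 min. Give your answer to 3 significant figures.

37.8 °C

M c_p dT/dt = ṁ c_p (T_in − T) + Q̇.
Rearrange: dT/dt = (T_ss − T)/τ with τ = M/ṁ = 555.48 min and T_ss = T_in + Q̇/(ṁ c_p) = 39.166 °C.
Solution: T(t) = T_ss + (T₀ − T_ss) e^(−t/τ).
T(640) = 39.166 + (-4.3662)·e^(−640/555.48) = 39.166 + (-4.3662)·0.31596 = 37.787 °C.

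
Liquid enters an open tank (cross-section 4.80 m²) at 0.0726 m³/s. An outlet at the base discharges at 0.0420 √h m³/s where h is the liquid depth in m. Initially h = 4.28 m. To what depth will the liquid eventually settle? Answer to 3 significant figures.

A dh/dt = Q_in − 0.0420 √h. Steady state requires inflow = outflow:
Q_in = 0.0420 √h_ss ⇒ √h_ss = 0.0726/0.0420 = 1.7286.
h_ss = 1.7286² = 2.9880 m. (Since h₀ = 4.28 m > h_ss, the level will fall toward this value.)

2.99 m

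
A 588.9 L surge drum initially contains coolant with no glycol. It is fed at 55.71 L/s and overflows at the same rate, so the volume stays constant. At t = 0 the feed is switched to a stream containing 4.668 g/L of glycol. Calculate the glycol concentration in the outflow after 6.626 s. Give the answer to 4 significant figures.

2.174 g/L

Transient balance on the dissolved component: V dC/dt = Q(C_in − C).
So dC/dt = (C_in − C)/τ with τ = V/Q = 588.9/55.71 = 10.5708 s.
Solution: C(t) = C_in + (C₀ − C_in) e^(−t/τ).
C(6.626) = 4.668 + (0 − 4.668)·e^(−6.626/10.5708) = 4.668 + (-4.66800)·0.534288 = 2.17394 g/L.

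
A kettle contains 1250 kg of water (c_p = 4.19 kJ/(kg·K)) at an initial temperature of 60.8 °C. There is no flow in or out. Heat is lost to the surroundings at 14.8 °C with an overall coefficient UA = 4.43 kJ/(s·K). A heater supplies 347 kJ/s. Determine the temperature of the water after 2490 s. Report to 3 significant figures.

89.2 °C

M c_p dT/dt = −UA(T − T_amb) + Q̇.
dT/dt = (T_ss − T)/τ with T_ss = T_amb + Q̇/UA = 14.8 + 347/4.43 = 93.130 °C, τ = M c_p/UA = 1250·4.19/4.43 = 1182.3 s.
This is linear first-order; T(t) = T_ss + (T₀ − T_ss) e^(−t/τ).
T(2490) = 93.130 + (-32.330)·0.12171 = 89.195 °C.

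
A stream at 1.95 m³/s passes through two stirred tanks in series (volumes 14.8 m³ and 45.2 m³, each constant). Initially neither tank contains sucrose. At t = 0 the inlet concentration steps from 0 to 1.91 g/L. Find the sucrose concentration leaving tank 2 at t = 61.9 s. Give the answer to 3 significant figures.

Time constants: τᵢ = Vᵢ/Q for each well-mixed tank.
τ₁ = 14.8/1.95 = 7.5897 s; τ₂ = 45.2/1.95 = 23.179 s.
Tank 1: C₁ = C_in(1 − e^(−t/τ₁)). Tank 2 (τ₁ ≠ τ₂): C₂ = C_in[1 − (τ₁ e^(−t/τ₁) − τ₂ e^(−t/τ₂))/(τ₁ − τ₂)].
At t = 61.9: e^(−t/τ₁) = 0.00028708, e^(−t/τ₂) = 0.069220.
C₂ = 1.91·[1 − (7.5897·0.00028708 − 23.179·0.069220)/(-15.590)] = 1.91·0.89722 = 1.7137 g/L.

1.71 g/L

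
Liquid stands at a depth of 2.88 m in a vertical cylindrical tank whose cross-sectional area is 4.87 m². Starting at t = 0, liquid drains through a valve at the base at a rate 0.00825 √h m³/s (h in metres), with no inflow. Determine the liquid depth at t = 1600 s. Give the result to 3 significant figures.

0.117 m

With no inflow, A dh/dt = −0.00825 √h.
Separate and integrate: 2(√h − √h₀) = −(0.00825/A) t.
√h = √2.88 − 0.00825·1600/(2·4.87) = 1.6971 − 1.3552 = 0.34182.
h = 0.34182² = 0.11684 m.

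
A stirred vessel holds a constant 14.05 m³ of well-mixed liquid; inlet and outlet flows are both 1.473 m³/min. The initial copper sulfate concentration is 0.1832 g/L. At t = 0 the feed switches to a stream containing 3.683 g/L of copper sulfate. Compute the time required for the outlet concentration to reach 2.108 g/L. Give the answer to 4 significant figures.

7.616 min

Species balance: V dC/dt = Q(C_in − C) ⇒ τ = V/Q = 9.53836 min.
C(t) = C_in + (C₀ − C_in) e^(−t/τ). Set C = 2.108 and solve for t:
e^(−t/τ) = (C − C_in)/(C₀ − C_in) = (2.108 − 3.683)/(0.1832 − 3.683) = 0.450026
t = −τ ln(…) = 9.53836 × 0.798451 = 7.61591 min.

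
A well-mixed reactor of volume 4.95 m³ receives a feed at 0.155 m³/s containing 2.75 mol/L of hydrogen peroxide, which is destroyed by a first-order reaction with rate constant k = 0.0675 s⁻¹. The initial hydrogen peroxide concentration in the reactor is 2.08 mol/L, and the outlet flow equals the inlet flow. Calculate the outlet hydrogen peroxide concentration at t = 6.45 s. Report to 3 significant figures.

1.51 mol/L

Species balance: V dC/dt = Q C_in − Q C − k V C.
This is linear with rate a = Q/V + k = 0.098813 s⁻¹.
C_ss = Q C_in/(Q + kV) = 0.87145 mol/L; C(t) = C_ss + (C₀ − C_ss) e^(−a t).
C(6.45) = 0.87145 + (1.2085)·e^(−0.098813·6.45) = 0.87145 + (1.2085)·0.52869 = 1.5104 mol/L.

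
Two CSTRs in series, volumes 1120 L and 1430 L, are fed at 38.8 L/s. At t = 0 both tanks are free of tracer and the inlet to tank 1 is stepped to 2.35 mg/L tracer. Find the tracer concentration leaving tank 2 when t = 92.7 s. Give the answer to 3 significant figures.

Time constants: τᵢ = Vᵢ/Q for each well-mixed tank.
τ₁ = 1120/38.8 = 28.866 s; τ₂ = 1430/38.8 = 36.856 s.
Tank 1: C₁ = C_in(1 − e^(−t/τ₁)). Tank 2 (τ₁ ≠ τ₂): C₂ = C_in[1 − (τ₁ e^(−t/τ₁) − τ₂ e^(−t/τ₂))/(τ₁ − τ₂)].
At t = 92.7: e^(−t/τ₁) = 0.040300, e^(−t/τ₂) = 0.080845.
C₂ = 2.35·[1 − (28.866·0.040300 − 36.856·0.080845)/(-7.9897)] = 2.35·0.77267 = 1.8158 mg/L.

1.82 mg/L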